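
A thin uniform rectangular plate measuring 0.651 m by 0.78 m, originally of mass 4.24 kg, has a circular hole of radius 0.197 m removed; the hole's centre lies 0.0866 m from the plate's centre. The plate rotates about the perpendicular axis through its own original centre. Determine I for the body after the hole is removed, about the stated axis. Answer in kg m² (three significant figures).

0.337

Unpierced body about its centre: I₀ = (1/12)M(a²+b²) = (1/12)(4.24)[(0.651)² + (0.78)²] = 0.36471 kg m².
The removed disk has mass m = M·πr²/(ab) = (4.24)·π(0.197)²/(0.651·0.78) = 1.0181 kg (same uniform areal density).
Its moment of inertia about the rotation axis (parallel-axis theorem): I_hole = (1/2)mr² + md² = (1/2)(1.0181)(0.197)² + (1.0181)(0.0866)² = 0.02739 kg m².
Treating the hole as negative mass, I = I₀ − I_hole = 0.36471 − 0.02739 = 0.33732 kg m².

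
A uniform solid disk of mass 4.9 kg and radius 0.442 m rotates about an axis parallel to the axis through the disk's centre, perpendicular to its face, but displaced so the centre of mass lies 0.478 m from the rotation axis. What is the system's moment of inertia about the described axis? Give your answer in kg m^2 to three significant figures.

I_cm = (1/2)MR² = (1/2)(4.9)(0.442)² = 0.47864 kg m^2; centre at d = 0.478 m, so I = I_cm + Md² gives I = 0.47864 + (4.9)(0.478)² = 1.5982 kg m^2.

1.60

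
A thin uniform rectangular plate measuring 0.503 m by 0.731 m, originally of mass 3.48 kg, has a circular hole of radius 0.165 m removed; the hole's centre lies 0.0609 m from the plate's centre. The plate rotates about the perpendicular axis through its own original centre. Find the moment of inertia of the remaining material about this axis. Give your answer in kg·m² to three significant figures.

0.214

Unpierced body about its centre: I₀ = (1/12)M(a²+b²) = (1/12)(3.48)[(0.503)² + (0.731)²] = 0.22834 kg·m².
The removed disk has mass m = M·πr²/(ab) = (3.48)·π(0.165)²/(0.503·0.731) = 0.80949 kg (same uniform areal density).
Its moment of inertia about the rotation axis (parallel-axis theorem): I_hole = (1/2)mr² + md² = (1/2)(0.80949)(0.165)² + (0.80949)(0.0609)² = 0.014021 kg·m².
Treating the hole as negative mass, I = I₀ − I_hole = 0.22834 − 0.014021 = 0.21432 kg·m².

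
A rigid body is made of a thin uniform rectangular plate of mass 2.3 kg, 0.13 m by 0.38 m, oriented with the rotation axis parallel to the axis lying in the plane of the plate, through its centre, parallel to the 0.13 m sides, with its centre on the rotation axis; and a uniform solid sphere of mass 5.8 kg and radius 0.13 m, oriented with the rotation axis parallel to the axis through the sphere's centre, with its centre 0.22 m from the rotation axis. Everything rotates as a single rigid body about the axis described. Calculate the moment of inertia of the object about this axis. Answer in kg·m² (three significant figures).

Rectangular plate: I_cm = (1/12)Mb² = (1/12)(2.3)(0.38)² = 0.027677 kg·m²; axis through the centre, so I = 0.027677 kg·m².
Solid sphere: I_cm = (2/5)MR² = (2/5)(5.8)(0.13)² = 0.039208 kg·m²; centre at d = 0.22 m, so I = I_cm + Md² gives I = 0.039208 + (5.8)(0.22)² = 0.31993 kg·m².
Total I = 0.027677 + 0.31993 = 0.3476 kg·m².

0.348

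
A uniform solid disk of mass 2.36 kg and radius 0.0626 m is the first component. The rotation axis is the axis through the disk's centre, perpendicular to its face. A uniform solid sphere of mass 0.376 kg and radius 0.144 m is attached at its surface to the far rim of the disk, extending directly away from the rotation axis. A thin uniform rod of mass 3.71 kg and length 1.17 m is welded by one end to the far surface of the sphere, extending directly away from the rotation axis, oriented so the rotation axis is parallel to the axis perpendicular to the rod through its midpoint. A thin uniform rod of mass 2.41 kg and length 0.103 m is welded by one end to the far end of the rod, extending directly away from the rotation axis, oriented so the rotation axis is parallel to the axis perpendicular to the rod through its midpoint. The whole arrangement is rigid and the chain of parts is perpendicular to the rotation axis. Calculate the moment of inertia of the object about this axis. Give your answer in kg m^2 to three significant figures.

Solid disk: I_cm = (1/2)MR² = (1/2)(2.36)(0.0626)² = 0.0046241 kg m^2; axis through the centre, so I = 0.0046241 kg m^2.
Solid sphere: I_cm = (2/5)MR² = (2/5)(0.376)(0.144)² = 0.0031187 kg m^2; centre at d = 0.0626 + 0.144 = 0.2066 m, so I = I_cm + Md² gives I = 0.0031187 + (0.376)(0.2066)² = 0.019168 kg m^2.
Thin rod: I_cm = (1/12)ML² = (1/12)(3.71)(1.17)² = 0.42322 kg m^2; centre at d = 0.0626 + 0.144 + 0.144 + 0.585 = 0.9356 m, so I = I_cm + Md² gives I = 0.42322 + (3.71)(0.9356)² = 3.6708 kg m^2.
Thin rod: I_cm = (1/12)ML² = (1/12)(2.41)(0.103)² = 0.0021306 kg m^2; centre at d = 0.0626 + 0.144 + 0.144 + 0.585 + 0.585 + 0.0515 = 1.5721 m, so I = I_cm + Md² gives I = 0.0021306 + (2.41)(1.5721)² = 5.9584 kg m^2.
Total I = 0.0046241 + 0.019168 + 3.6708 + 5.9584 = 9.653 kg m^2.

9.65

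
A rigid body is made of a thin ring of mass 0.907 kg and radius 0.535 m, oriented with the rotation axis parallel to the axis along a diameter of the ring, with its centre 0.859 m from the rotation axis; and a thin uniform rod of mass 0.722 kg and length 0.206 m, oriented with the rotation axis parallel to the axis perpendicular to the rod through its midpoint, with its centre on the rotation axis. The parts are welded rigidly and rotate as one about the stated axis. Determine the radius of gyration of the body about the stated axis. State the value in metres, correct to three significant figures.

0.701

Thin ring: I_cm = (1/2)MR² = (1/2)(0.907)(0.535)² = 0.1298 kg·m²; centre at d = 0.859 m, so I = I_cm + Md² gives I = 0.1298 + (0.907)(0.859)² = 0.79906 kg·m².
Thin rod: I_cm = (1/12)ML² = (1/12)(0.722)(0.206)² = 0.0025532 kg·m²; axis through the centre, so I = 0.0025532 kg·m².
Total I = 0.80161 kg·m²; total mass M = 1.629 kg.
k = √(I/M) = √(0.80161/1.629) = 0.70149 m.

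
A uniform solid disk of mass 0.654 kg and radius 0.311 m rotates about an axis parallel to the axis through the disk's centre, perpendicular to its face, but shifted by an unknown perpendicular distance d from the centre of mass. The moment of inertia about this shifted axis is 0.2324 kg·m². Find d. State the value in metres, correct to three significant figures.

About the centre-of-mass axis, I_cm = (1/2)MR² = (1/2)(0.654)(0.311)² = 0.031628 kg·m².
Parallel axis theorem: I = I_cm + Md², so Md² = 0.2324 − 0.031628 = 0.20077 kg·m².
d = √(0.20077 / 0.654) = 0.55407 m.

0.554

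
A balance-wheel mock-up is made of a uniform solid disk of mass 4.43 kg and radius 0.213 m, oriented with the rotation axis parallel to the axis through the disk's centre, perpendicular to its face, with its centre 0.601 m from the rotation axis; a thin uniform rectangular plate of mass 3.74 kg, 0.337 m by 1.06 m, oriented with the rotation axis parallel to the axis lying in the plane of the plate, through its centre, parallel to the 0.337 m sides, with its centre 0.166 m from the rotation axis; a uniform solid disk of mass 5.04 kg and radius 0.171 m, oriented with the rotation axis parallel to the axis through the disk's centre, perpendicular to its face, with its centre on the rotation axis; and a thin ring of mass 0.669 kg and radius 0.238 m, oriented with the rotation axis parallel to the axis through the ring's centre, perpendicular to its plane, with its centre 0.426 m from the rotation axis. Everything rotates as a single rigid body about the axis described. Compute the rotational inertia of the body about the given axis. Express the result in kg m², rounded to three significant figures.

Solid disk: I_cm = (1/2)MR² = (1/2)(4.43)(0.213)² = 0.10049 kg m²; centre at d = 0.601 m, so the parallel axis theorem gives I = 0.10049 + (4.43)(0.601)² = 1.7006 kg m².
Rectangular plate: I_cm = (1/12)Mb² = (1/12)(3.74)(1.06)² = 0.35019 kg m²; centre at d = 0.166 m, so the parallel axis theorem gives I = 0.35019 + (3.74)(0.166)² = 0.45325 kg m².
Solid disk: I_cm = (1/2)MR² = (1/2)(5.04)(0.171)² = 0.073687 kg m²; axis through the centre, so I = 0.073687 kg m².
Thin ring: I_cm = MR² = (0.669)(0.238)² = 0.037895 kg m²; centre at d = 0.426 m, so the parallel axis theorem gives I = 0.037895 + (0.669)(0.426)² = 0.1593 kg m².
Total I = 1.7006 + 0.45325 + 0.073687 + 0.1593 = 2.3869 kg m².

2.39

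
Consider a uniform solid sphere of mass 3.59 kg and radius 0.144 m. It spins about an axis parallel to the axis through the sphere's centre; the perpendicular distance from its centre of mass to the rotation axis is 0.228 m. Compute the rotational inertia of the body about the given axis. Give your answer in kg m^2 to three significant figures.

I_cm = (2/5)MR² = (2/5)(3.59)(0.144)² = 0.029777 kg m^2; centre at d = 0.228 m, so I = I_cm + Md² gives I = 0.029777 + (3.59)(0.228)² = 0.2164 kg m^2.

0.216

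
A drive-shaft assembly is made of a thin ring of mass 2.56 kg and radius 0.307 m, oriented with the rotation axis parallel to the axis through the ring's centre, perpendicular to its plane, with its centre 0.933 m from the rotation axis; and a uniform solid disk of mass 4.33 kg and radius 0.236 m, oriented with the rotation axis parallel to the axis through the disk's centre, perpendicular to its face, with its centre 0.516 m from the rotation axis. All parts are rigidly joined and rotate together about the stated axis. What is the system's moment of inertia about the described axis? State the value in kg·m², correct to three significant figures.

Thin ring: I_cm = MR² = (2.56)(0.307)² = 0.24128 kg·m²; centre at d = 0.933 m, so the parallel axis theorem gives I = 0.24128 + (2.56)(0.933)² = 2.4697 kg·m².
Solid disk: I_cm = (1/2)MR² = (1/2)(4.33)(0.236)² = 0.12058 kg·m²; centre at d = 0.516 m, so the parallel axis theorem gives I = 0.12058 + (4.33)(0.516)² = 1.2735 kg·m².
Total I = 2.4697 + 1.2735 = 3.7432 kg·m².

3.74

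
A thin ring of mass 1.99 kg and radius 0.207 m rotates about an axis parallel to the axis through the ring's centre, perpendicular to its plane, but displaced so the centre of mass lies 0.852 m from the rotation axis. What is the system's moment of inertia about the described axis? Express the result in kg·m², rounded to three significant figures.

1.53

I_cm = MR² = (1.99)(0.207)² = 0.08527 kg·m²; centre at d = 0.852 m, so the parallel axis theorem gives I = 0.08527 + (1.99)(0.852)² = 1.5298 kg·m².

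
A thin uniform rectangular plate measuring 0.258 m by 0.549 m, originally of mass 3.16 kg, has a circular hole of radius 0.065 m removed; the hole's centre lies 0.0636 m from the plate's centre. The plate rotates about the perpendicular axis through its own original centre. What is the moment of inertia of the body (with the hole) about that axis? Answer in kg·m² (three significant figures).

0.0951

Unpierced body about its centre: I₀ = (1/12)M(a²+b²) = (1/12)(3.16)[(0.258)² + (0.549)²] = 0.096897 kg·m².
The removed disk has mass m = M·πr²/(ab) = (3.16)·π(0.065)²/(0.258·0.549) = 0.29612 kg (same uniform areal density).
Its moment of inertia about the rotation axis (parallel-axis theorem): I_hole = (1/2)mr² + md² = (1/2)(0.29612)(0.065)² + (0.29612)(0.0636)² = 0.0018234 kg·m².
Treating the hole as negative mass, I = I₀ − I_hole = 0.096897 − 0.0018234 = 0.095074 kg·m².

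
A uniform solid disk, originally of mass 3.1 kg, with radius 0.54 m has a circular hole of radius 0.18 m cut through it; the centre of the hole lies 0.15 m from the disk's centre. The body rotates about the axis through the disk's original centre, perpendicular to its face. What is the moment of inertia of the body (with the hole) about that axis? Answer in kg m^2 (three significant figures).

0.439

Unpierced body about its centre: I₀ = (1/2)MR² = (1/2)(3.1)(0.54)² = 0.45198 kg m^2.
The removed disk has mass m = M·(r/R)² = (3.1)(0.18/0.54)² = 0.34444 kg (same uniform areal density).
Its moment of inertia about the rotation axis (parallel-axis theorem): I_hole = (1/2)mr² + md² = (1/2)(0.34444)(0.18)² + (0.34444)(0.15)² = 0.01333 kg m^2.
Treating the hole as negative mass, I = I₀ − I_hole = 0.45198 − 0.01333 = 0.43865 kg m^2.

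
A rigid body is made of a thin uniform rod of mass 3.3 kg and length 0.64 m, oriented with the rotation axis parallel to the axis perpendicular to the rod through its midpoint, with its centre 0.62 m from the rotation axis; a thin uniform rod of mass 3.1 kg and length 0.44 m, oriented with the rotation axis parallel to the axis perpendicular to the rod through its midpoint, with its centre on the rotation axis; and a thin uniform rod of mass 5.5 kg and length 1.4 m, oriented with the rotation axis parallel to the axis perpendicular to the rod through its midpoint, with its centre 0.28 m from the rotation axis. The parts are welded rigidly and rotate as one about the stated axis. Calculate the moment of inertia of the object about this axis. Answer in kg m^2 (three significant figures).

Thin rod: I_cm = (1/12)ML² = (1/12)(3.3)(0.64)² = 0.11264 kg m^2; centre at d = 0.62 m, so the parallel axis theorem gives I = 0.11264 + (3.3)(0.62)² = 1.3812 kg m^2.
Thin rod: I_cm = (1/12)ML² = (1/12)(3.1)(0.44)² = 0.050013 kg m^2; axis through the centre, so I = 0.050013 kg m^2.
Thin rod: I_cm = (1/12)ML² = (1/12)(5.5)(1.4)² = 0.89833 kg m^2; centre at d = 0.28 m, so the parallel axis theorem gives I = 0.89833 + (5.5)(0.28)² = 1.3295 kg m^2.
Total I = 1.3812 + 0.050013 + 1.3295 = 2.7607 kg m^2.

2.76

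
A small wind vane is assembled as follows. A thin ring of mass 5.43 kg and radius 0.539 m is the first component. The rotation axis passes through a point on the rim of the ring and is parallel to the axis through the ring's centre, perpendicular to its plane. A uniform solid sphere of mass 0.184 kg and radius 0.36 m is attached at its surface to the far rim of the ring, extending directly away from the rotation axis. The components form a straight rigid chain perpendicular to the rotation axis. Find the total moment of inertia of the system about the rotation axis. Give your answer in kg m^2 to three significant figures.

3.55

Thin ring: I_cm = MR² = (5.43)(0.539)² = 1.5775 kg m^2; centre at d = 0.539 m, so the parallel axis theorem gives I = 1.5775 + (5.43)(0.539)² = 3.1551 kg m^2.
Solid sphere: I_cm = (2/5)MR² = (2/5)(0.184)(0.36)² = 0.0095386 kg m^2; centre at d = 0.539 + 0.539 + 0.36 = 1.438 m, so the parallel axis theorem gives I = 0.0095386 + (0.184)(1.438)² = 0.39002 kg m^2.
Total I = 3.1551 + 0.39002 = 3.5451 kg m^2.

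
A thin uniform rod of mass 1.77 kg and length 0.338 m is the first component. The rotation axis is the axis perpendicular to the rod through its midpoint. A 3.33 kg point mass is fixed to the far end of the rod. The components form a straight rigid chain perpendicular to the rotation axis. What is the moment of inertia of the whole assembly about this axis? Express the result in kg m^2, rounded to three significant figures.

Thin rod: I_cm = (1/12)ML² = (1/12)(1.77)(0.338)² = 0.016851 kg m^2; axis through the centre, so I = 0.016851 kg m^2.
Point mass: I_cm = 0; centre at d = 0.169 m, so I = I_cm + Md² gives I = 0 + (3.33)(0.169)² = 0.095108 kg m^2.
Total I = 0.016851 + 0.095108 = 0.11196 kg m^2.

0.112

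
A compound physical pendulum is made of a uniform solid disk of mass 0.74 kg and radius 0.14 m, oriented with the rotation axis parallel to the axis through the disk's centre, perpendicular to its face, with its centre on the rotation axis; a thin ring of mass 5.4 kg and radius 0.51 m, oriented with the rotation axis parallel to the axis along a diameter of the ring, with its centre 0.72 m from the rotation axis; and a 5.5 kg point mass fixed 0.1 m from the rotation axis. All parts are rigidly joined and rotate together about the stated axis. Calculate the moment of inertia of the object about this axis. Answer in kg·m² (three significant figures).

3.56

Solid disk: I_cm = (1/2)MR² = (1/2)(0.74)(0.14)² = 0.007252 kg·m²; axis through the centre, so I = 0.007252 kg·m².
Thin ring: I_cm = (1/2)MR² = (1/2)(5.4)(0.51)² = 0.70227 kg·m²; centre at d = 0.72 m, so I = I_cm + Md² gives I = 0.70227 + (5.4)(0.72)² = 3.5016 kg·m².
Point mass: I_cm = 0; centre at d = 0.1 m, so I = I_cm + Md² gives I = 0 + (5.5)(0.1)² = 0.055 kg·m².
Total I = 0.007252 + 3.5016 + 0.055 = 3.5639 kg·m².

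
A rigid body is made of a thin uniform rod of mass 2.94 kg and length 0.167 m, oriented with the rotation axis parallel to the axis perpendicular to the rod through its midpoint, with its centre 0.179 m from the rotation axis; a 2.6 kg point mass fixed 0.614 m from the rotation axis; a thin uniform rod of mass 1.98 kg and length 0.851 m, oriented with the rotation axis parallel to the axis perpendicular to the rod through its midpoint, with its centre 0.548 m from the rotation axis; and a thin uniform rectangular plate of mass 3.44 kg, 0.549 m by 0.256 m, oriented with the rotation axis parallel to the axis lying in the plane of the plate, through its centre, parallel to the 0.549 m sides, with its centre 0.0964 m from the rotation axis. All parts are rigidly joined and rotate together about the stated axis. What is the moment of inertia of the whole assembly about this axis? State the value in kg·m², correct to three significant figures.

Thin rod: I_cm = (1/12)ML² = (1/12)(2.94)(0.167)² = 0.0068328 kg·m²; centre at d = 0.179 m, so the parallel axis theorem gives I = 0.0068328 + (2.94)(0.179)² = 0.10103 kg·m².
Point mass: I_cm = 0; centre at d = 0.614 m, so the parallel axis theorem gives I = 0 + (2.6)(0.614)² = 0.98019 kg·m².
Thin rod: I_cm = (1/12)ML² = (1/12)(1.98)(0.851)² = 0.11949 kg·m²; centre at d = 0.548 m, so the parallel axis theorem gives I = 0.11949 + (1.98)(0.548)² = 0.7141 kg·m².
Rectangular plate: I_cm = (1/12)Mb² = (1/12)(3.44)(0.256)² = 0.018787 kg·m²; centre at d = 0.0964 m, so the parallel axis theorem gives I = 0.018787 + (3.44)(0.0964)² = 0.050755 kg·m².
Total I = 0.10103 + 0.98019 + 0.7141 + 0.050755 = 1.8461 kg·m².

1.85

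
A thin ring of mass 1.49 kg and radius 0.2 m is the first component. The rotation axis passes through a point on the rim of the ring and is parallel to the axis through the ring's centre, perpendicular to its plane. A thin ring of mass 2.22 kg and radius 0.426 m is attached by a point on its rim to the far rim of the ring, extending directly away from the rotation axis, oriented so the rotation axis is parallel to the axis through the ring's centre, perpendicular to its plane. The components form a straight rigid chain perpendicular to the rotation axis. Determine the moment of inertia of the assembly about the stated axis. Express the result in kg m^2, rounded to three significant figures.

2.04

Thin ring: I_cm = MR² = (1.49)(0.2)² = 0.0596 kg m^2; centre at d = 0.2 m, so the parallel axis theorem gives I = 0.0596 + (1.49)(0.2)² = 0.1192 kg m^2.
Thin ring: I_cm = MR² = (2.22)(0.426)² = 0.40288 kg m^2; centre at d = 0.2 + 0.2 + 0.426 = 0.826 m, so the parallel axis theorem gives I = 0.40288 + (2.22)(0.826)² = 1.9175 kg m^2.
Total I = 0.1192 + 1.9175 = 2.0367 kg m^2.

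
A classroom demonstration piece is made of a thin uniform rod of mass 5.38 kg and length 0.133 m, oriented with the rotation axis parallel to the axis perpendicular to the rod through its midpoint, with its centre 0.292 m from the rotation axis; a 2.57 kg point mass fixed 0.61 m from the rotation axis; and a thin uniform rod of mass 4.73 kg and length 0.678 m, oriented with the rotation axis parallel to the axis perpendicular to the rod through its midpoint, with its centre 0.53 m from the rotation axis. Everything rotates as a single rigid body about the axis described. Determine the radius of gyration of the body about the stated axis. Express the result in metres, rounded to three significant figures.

0.481

Thin rod: I_cm = (1/12)ML² = (1/12)(5.38)(0.133)² = 0.0079306 kg m^2; centre at d = 0.292 m, so the parallel axis theorem gives I = 0.0079306 + (5.38)(0.292)² = 0.46665 kg m^2.
Point mass: I_cm = 0; centre at d = 0.61 m, so the parallel axis theorem gives I = 0 + (2.57)(0.61)² = 0.9563 kg m^2.
Thin rod: I_cm = (1/12)ML² = (1/12)(4.73)(0.678)² = 0.18119 kg m^2; centre at d = 0.53 m, so the parallel axis theorem gives I = 0.18119 + (4.73)(0.53)² = 1.5098 kg m^2.
Total I = 2.9328 kg m^2; total mass M = 12.68 kg.
k = √(I/M) = √(2.9328/12.68) = 0.48093 m.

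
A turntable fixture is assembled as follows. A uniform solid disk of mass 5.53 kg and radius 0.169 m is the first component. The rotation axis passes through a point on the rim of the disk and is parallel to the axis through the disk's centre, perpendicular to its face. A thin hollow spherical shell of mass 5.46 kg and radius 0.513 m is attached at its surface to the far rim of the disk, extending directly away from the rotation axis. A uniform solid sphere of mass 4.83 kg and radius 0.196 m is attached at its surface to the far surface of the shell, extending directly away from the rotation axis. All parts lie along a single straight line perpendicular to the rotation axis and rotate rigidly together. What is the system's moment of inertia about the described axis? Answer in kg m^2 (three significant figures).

Solid disk: I_cm = (1/2)MR² = (1/2)(5.53)(0.169)² = 0.078971 kg m^2; centre at d = 0.169 m, so I = I_cm + Md² gives I = 0.078971 + (5.53)(0.169)² = 0.23691 kg m^2.
Spherical shell: I_cm = (2/3)MR² = (2/3)(5.46)(0.513)² = 0.95794 kg m^2; centre at d = 0.169 + 0.169 + 0.513 = 0.851 m, so I = I_cm + Md² gives I = 0.95794 + (5.46)(0.851)² = 4.9121 kg m^2.
Solid sphere: I_cm = (2/5)MR² = (2/5)(4.83)(0.196)² = 0.07422 kg m^2; centre at d = 0.169 + 0.169 + 0.513 + 0.513 + 0.196 = 1.56 m, so I = I_cm + Md² gives I = 0.07422 + (4.83)(1.56)² = 11.829 kg m^2.
Total I = 0.23691 + 4.9121 + 11.829 = 16.977 kg m^2.

17.0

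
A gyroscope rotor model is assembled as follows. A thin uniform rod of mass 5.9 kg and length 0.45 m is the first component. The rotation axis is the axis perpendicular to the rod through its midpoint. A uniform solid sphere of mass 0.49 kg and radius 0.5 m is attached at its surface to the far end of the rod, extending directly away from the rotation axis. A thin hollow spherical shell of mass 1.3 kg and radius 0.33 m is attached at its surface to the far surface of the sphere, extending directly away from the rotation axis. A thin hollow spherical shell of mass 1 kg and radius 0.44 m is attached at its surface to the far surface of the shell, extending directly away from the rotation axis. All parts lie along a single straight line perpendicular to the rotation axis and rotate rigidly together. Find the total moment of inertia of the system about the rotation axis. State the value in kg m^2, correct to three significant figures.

Thin rod: I_cm = (1/12)ML² = (1/12)(5.9)(0.45)² = 0.099563 kg m^2; axis through the centre, so I = 0.099563 kg m^2.
Solid sphere: I_cm = (2/5)MR² = (2/5)(0.49)(0.5)² = 0.049 kg m^2; centre at d = 0.225 + 0.5 = 0.725 m, so the parallel axis theorem gives I = 0.049 + (0.49)(0.725)² = 0.30656 kg m^2.
Spherical shell: I_cm = (2/3)MR² = (2/3)(1.3)(0.33)² = 0.09438 kg m^2; centre at d = 0.225 + 0.5 + 0.5 + 0.33 = 1.555 m, so the parallel axis theorem gives I = 0.09438 + (1.3)(1.555)² = 3.2378 kg m^2.
Spherical shell: I_cm = (2/3)MR² = (2/3)(1)(0.44)² = 0.12907 kg m^2; centre at d = 0.225 + 0.5 + 0.5 + 0.33 + 0.33 + 0.44 = 2.325 m, so the parallel axis theorem gives I = 0.12907 + (1)(2.325)² = 5.5347 kg m^2.
Total I = 0.099563 + 0.30656 + 3.2378 + 5.5347 = 9.1786 kg m^2.

9.18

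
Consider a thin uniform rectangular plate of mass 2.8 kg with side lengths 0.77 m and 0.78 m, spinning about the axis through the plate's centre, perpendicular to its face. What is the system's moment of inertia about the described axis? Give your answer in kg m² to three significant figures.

I_cm = (1/12)M(a²+b²) = (1/12)(2.8)[(0.77)² + (0.78)²] = 0.2803 kg m²; axis through the centre, so I = 0.2803 kg m².

0.280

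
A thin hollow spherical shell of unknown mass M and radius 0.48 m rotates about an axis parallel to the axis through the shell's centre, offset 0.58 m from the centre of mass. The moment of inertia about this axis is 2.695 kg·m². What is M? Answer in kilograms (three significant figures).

5.50

I = I_cm + Md² = (2/3)MR² + Md² = M·[0.666667·(0.48)² + (0.58)²] = M·0.49.
So M = 2.695 / 0.49 = 5.5 kg.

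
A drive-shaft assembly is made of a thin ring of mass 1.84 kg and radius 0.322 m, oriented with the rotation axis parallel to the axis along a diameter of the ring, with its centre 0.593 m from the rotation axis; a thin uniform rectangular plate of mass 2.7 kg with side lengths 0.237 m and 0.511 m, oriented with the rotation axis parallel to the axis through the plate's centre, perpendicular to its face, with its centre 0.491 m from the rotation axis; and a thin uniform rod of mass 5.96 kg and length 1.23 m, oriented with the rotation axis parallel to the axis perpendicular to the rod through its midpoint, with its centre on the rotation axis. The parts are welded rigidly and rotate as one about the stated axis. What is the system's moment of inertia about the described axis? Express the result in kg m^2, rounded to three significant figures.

2.22

Thin ring: I_cm = (1/2)MR² = (1/2)(1.84)(0.322)² = 0.095389 kg m^2; centre at d = 0.593 m, so I = I_cm + Md² gives I = 0.095389 + (1.84)(0.593)² = 0.74242 kg m^2.
Rectangular plate: I_cm = (1/12)M(a²+b²) = (1/12)(2.7)[(0.237)² + (0.511)²] = 0.07139 kg m^2; centre at d = 0.491 m, so I = I_cm + Md² gives I = 0.07139 + (2.7)(0.491)² = 0.72231 kg m^2.
Thin rod: I_cm = (1/12)ML² = (1/12)(5.96)(1.23)² = 0.75141 kg m^2; axis through the centre, so I = 0.75141 kg m^2.
Total I = 0.74242 + 0.72231 + 0.75141 = 2.2161 kg m^2.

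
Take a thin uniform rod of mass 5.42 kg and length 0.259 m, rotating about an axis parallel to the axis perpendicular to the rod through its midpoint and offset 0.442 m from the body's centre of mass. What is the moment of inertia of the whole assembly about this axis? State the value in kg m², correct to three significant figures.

1.09

I_cm = (1/12)ML² = (1/12)(5.42)(0.259)² = 0.030298 kg m²; centre at d = 0.442 m, so the parallel axis theorem gives I = 0.030298 + (5.42)(0.442)² = 1.0892 kg m².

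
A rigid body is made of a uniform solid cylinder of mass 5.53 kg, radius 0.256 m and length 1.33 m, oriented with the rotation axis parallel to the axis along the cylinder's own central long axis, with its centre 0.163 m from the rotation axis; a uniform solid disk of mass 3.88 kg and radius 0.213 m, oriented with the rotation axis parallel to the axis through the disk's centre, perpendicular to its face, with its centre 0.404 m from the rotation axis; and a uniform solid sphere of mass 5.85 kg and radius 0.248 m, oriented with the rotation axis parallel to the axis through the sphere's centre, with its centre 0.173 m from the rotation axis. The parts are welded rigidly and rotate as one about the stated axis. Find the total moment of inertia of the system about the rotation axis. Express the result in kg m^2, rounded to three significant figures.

Solid cylinder: I_cm = (1/2)MR² = (1/2)(5.53)(0.256)² = 0.18121 kg m^2; centre at d = 0.163 m, so the parallel axis theorem gives I = 0.18121 + (5.53)(0.163)² = 0.32813 kg m^2.
Solid disk: I_cm = (1/2)MR² = (1/2)(3.88)(0.213)² = 0.088016 kg m^2; centre at d = 0.404 m, so the parallel axis theorem gives I = 0.088016 + (3.88)(0.404)² = 0.72129 kg m^2.
Solid sphere: I_cm = (2/5)MR² = (2/5)(5.85)(0.248)² = 0.14392 kg m^2; centre at d = 0.173 m, so the parallel axis theorem gives I = 0.14392 + (5.85)(0.173)² = 0.319 kg m^2.
Total I = 0.32813 + 0.72129 + 0.319 = 1.3684 kg m^2.

1.37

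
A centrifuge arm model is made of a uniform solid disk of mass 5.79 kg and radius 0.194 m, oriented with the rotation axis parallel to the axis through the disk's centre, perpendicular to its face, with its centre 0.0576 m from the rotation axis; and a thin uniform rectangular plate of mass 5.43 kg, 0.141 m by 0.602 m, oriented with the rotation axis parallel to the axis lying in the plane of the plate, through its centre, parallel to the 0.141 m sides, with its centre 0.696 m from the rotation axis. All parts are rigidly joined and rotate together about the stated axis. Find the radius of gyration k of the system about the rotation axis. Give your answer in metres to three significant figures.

0.510

Solid disk: I_cm = (1/2)MR² = (1/2)(5.79)(0.194)² = 0.10896 kg m^2; centre at d = 0.0576 m, so I = I_cm + Md² gives I = 0.10896 + (5.79)(0.0576)² = 0.12817 kg m^2.
Rectangular plate: I_cm = (1/12)Mb² = (1/12)(5.43)(0.602)² = 0.16399 kg m^2; centre at d = 0.696 m, so I = I_cm + Md² gives I = 0.16399 + (5.43)(0.696)² = 2.7944 kg m^2.
Total I = 2.9225 kg m^2; total mass M = 11.22 kg.
k = √(I/M) = √(2.9225/11.22) = 0.51037 m.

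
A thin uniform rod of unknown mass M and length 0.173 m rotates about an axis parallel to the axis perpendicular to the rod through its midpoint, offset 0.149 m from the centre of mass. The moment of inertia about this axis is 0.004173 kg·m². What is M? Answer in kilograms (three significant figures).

0.169

I = I_cm + Md² = (1/12)ML² + Md² = M·[0.0833333·(0.173)² + (0.149)²] = M·0.024695.
So M = 0.004173 / 0.024695 = 0.16898 kg.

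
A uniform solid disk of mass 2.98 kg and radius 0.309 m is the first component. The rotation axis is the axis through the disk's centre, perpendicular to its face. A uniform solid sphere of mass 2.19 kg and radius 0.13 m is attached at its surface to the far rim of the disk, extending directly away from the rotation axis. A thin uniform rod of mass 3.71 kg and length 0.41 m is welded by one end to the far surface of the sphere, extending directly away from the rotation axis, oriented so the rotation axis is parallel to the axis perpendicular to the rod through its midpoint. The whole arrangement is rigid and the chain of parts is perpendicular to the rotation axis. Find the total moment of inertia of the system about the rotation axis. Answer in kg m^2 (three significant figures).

Solid disk: I_cm = (1/2)MR² = (1/2)(2.98)(0.309)² = 0.14227 kg m^2; axis through the centre, so I = 0.14227 kg m^2.
Solid sphere: I_cm = (2/5)MR² = (2/5)(2.19)(0.13)² = 0.014804 kg m^2; centre at d = 0.309 + 0.13 = 0.439 m, so the parallel axis theorem gives I = 0.014804 + (2.19)(0.439)² = 0.43686 kg m^2.
Thin rod: I_cm = (1/12)ML² = (1/12)(3.71)(0.41)² = 0.051971 kg m^2; centre at d = 0.309 + 0.13 + 0.13 + 0.205 = 0.774 m, so the parallel axis theorem gives I = 0.051971 + (3.71)(0.774)² = 2.2745 kg m^2.
Total I = 0.14227 + 0.43686 + 2.2745 = 2.8537 kg m^2.

2.85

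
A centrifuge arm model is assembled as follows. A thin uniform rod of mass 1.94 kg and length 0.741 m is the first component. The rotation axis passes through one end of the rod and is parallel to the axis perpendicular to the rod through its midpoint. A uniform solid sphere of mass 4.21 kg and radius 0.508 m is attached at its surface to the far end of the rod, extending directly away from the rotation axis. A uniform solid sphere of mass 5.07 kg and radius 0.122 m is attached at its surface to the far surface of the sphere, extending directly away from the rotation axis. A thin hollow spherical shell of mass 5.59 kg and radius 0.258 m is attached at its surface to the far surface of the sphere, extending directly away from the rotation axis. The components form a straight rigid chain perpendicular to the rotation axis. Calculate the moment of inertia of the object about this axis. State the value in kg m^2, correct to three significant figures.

Thin rod: I_cm = (1/12)ML² = (1/12)(1.94)(0.741)² = 0.088768 kg m^2; centre at d = 0.3705 m, so the parallel axis theorem gives I = 0.088768 + (1.94)(0.3705)² = 0.35507 kg m^2.
Solid sphere: I_cm = (2/5)MR² = (2/5)(4.21)(0.508)² = 0.43458 kg m^2; centre at d = 0.3705 + 0.3705 + 0.508 = 1.249 m, so the parallel axis theorem gives I = 0.43458 + (4.21)(1.249)² = 7.0022 kg m^2.
Solid sphere: I_cm = (2/5)MR² = (2/5)(5.07)(0.122)² = 0.030185 kg m^2; centre at d = 0.3705 + 0.3705 + 0.508 + 0.508 + 0.122 = 1.879 m, so the parallel axis theorem gives I = 0.030185 + (5.07)(1.879)² = 17.931 kg m^2.
Spherical shell: I_cm = (2/3)MR² = (2/3)(5.59)(0.258)² = 0.24806 kg m^2; centre at d = 0.3705 + 0.3705 + 0.508 + 0.508 + 0.122 + 0.122 + 0.258 = 2.259 m, so the parallel axis theorem gives I = 0.24806 + (5.59)(2.259)² = 28.774 kg m^2.
Total I = 0.35507 + 7.0022 + 17.931 + 28.774 = 54.062 kg m^2.

54.1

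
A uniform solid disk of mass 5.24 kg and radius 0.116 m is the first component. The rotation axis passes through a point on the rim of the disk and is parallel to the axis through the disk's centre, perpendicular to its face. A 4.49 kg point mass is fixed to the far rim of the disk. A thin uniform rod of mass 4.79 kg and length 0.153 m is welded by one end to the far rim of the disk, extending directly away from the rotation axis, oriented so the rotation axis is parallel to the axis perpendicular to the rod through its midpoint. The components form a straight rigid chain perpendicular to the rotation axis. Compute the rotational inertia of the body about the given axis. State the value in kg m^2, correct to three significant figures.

Solid disk: I_cm = (1/2)MR² = (1/2)(5.24)(0.116)² = 0.035255 kg m^2; centre at d = 0.116 m, so I = I_cm + Md² gives I = 0.035255 + (5.24)(0.116)² = 0.10576 kg m^2.
Point mass: I_cm = 0; centre at d = 0.116 + 0.116 = 0.232 m, so I = I_cm + Md² gives I = 0 + (4.49)(0.232)² = 0.24167 kg m^2.
Thin rod: I_cm = (1/12)ML² = (1/12)(4.79)(0.153)² = 0.0093441 kg m^2; centre at d = 0.116 + 0.116 + 0.0765 = 0.3085 m, so I = I_cm + Md² gives I = 0.0093441 + (4.79)(0.3085)² = 0.46522 kg m^2.
Total I = 0.10576 + 0.24167 + 0.46522 = 0.81265 kg m^2.

0.813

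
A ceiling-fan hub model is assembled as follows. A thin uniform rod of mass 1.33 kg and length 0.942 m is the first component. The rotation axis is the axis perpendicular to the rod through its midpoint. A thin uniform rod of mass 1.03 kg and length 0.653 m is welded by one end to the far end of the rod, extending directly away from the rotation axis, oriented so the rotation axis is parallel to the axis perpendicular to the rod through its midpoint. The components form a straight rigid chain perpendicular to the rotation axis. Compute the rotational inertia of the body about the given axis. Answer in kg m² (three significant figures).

0.790

Thin rod: I_cm = (1/12)ML² = (1/12)(1.33)(0.942)² = 0.09835 kg m²; axis through the centre, so I = 0.09835 kg m².
Thin rod: I_cm = (1/12)ML² = (1/12)(1.03)(0.653)² = 0.0366 kg m²; centre at d = 0.471 + 0.3265 = 0.7975 m, so the parallel axis theorem gives I = 0.0366 + (1.03)(0.7975)² = 0.69169 kg m².
Total I = 0.09835 + 0.69169 = 0.79004 kg m².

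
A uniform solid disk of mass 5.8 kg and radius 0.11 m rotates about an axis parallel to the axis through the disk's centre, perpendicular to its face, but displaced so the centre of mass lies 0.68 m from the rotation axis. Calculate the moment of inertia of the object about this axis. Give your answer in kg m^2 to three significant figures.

I_cm = (1/2)MR² = (1/2)(5.8)(0.11)² = 0.03509 kg m^2; centre at d = 0.68 m, so the parallel axis theorem gives I = 0.03509 + (5.8)(0.68)² = 2.717 kg m^2.

2.72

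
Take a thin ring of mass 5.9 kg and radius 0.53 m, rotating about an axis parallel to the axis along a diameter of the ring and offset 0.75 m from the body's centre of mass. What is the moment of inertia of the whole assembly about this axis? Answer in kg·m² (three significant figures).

4.15

I_cm = (1/2)MR² = (1/2)(5.9)(0.53)² = 0.82866 kg·m²; centre at d = 0.75 m, so the parallel axis theorem gives I = 0.82866 + (5.9)(0.75)² = 4.1474 kg·m².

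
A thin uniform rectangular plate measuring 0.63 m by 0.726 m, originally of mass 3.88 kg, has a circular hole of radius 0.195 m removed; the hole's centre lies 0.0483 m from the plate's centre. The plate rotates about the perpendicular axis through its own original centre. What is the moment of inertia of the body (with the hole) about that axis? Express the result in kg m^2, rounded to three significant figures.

0.277

Unpierced body about its centre: I₀ = (1/12)M(a²+b²) = (1/12)(3.88)[(0.63)² + (0.726)²] = 0.29875 kg m^2.
The removed disk has mass m = M·πr²/(ab) = (3.88)·π(0.195)²/(0.63·0.726) = 1.0134 kg (same uniform areal density).
Its moment of inertia about the rotation axis (parallel-axis theorem): I_hole = (1/2)mr² + md² = (1/2)(1.0134)(0.195)² + (1.0134)(0.0483)² = 0.021631 kg m^2.
Treating the hole as negative mass, I = I₀ − I_hole = 0.29875 − 0.021631 = 0.27712 kg m^2.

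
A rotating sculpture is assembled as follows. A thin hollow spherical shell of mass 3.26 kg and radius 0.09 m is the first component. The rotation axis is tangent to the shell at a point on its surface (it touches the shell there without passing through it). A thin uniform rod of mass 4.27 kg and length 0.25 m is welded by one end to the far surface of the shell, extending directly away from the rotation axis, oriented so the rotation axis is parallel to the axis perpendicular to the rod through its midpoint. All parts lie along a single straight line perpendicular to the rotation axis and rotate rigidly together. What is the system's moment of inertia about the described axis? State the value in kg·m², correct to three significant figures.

Spherical shell: I_cm = (2/3)MR² = (2/3)(3.26)(0.09)² = 0.017604 kg·m²; centre at d = 0.09 m, so the parallel axis theorem gives I = 0.017604 + (3.26)(0.09)² = 0.04401 kg·m².
Thin rod: I_cm = (1/12)ML² = (1/12)(4.27)(0.25)² = 0.02224 kg·m²; centre at d = 0.09 + 0.09 + 0.125 = 0.305 m, so the parallel axis theorem gives I = 0.02224 + (4.27)(0.305)² = 0.41946 kg·m².
Total I = 0.04401 + 0.41946 = 0.46347 kg·m².

0.463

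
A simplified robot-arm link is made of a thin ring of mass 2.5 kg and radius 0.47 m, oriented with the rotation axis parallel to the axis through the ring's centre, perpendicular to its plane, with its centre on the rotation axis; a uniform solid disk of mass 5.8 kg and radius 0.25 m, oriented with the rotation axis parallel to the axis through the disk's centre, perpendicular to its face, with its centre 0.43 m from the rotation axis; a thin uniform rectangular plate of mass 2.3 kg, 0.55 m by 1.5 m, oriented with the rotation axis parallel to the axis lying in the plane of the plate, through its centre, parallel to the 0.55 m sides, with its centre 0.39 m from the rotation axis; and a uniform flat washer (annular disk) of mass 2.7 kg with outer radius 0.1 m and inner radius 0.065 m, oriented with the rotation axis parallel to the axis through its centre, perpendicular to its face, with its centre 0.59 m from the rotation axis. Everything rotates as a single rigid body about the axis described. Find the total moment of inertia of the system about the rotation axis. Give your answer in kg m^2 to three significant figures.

3.55

Thin ring: I_cm = MR² = (2.5)(0.47)² = 0.55225 kg m^2; axis through the centre, so I = 0.55225 kg m^2.
Solid disk: I_cm = (1/2)MR² = (1/2)(5.8)(0.25)² = 0.18125 kg m^2; centre at d = 0.43 m, so the parallel axis theorem gives I = 0.18125 + (5.8)(0.43)² = 1.2537 kg m^2.
Rectangular plate: I_cm = (1/12)Mb² = (1/12)(2.3)(1.5)² = 0.43125 kg m^2; centre at d = 0.39 m, so the parallel axis theorem gives I = 0.43125 + (2.3)(0.39)² = 0.78108 kg m^2.
Annular disk: I_cm = (1/2)M(R²+r²) = (1/2)(2.7)[(0.1)² + (0.065)²] = 0.019204 kg m^2; centre at d = 0.59 m, so the parallel axis theorem gives I = 0.019204 + (2.7)(0.59)² = 0.95907 kg m^2.
Total I = 0.55225 + 1.2537 + 0.78108 + 0.95907 = 3.5461 kg m^2.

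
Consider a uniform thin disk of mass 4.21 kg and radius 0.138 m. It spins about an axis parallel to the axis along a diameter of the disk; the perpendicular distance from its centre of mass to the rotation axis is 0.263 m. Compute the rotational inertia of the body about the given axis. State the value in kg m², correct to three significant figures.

0.311

I_cm = (1/4)MR² = (1/4)(4.21)(0.138)² = 0.020044 kg m²; centre at d = 0.263 m, so I = I_cm + Md² gives I = 0.020044 + (4.21)(0.263)² = 0.31125 kg m².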